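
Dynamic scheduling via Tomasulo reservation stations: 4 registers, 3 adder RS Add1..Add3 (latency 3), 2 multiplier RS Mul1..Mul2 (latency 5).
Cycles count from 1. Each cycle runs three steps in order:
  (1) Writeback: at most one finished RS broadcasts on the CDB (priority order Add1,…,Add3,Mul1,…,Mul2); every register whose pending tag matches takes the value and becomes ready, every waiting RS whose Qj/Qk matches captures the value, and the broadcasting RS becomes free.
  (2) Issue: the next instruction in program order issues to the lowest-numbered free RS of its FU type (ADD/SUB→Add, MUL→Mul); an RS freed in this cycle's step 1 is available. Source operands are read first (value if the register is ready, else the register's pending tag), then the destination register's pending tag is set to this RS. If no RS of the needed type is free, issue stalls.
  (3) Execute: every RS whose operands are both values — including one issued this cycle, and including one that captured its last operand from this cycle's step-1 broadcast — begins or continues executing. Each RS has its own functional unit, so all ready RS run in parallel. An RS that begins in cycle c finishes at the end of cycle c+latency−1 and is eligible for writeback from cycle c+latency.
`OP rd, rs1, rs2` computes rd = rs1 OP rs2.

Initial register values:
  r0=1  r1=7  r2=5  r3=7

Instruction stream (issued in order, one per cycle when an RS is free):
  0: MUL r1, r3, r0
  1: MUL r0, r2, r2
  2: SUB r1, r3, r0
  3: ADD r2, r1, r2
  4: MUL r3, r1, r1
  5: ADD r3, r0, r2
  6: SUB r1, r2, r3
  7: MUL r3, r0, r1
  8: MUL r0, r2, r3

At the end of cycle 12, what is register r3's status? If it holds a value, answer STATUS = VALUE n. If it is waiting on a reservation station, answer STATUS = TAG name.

STATUS = TAG Mul2

c1: issue MUL r1<-Mul1 | r0:1,r1:Mul1,r2:5,r3:7
c2: issue MUL r0<-Mul2 | r0:Mul2,r1:Mul1,r2:5,r3:7
c3: issue SUB r1<-Add1 | r0:Mul2,r1:Add1,r2:5,r3:7
c4: issue ADD r2<-Add2 | r0:Mul2,r1:Add1,r2:Add2,r3:7
c5: stall | r0:Mul2,r1:Add1,r2:Add2,r3:7
c6: CDB Mul1=7; issue MUL r3<-Mul1 | r0:Mul2,r1:Add1,r2:Add2,r3:Mul1
c7: CDB Mul2=25; issue ADD r3<-Add3 | r0:25,r1:Add1,r2:Add2,r3:Add3
c8: stall | r0:25,r1:Add1,r2:Add2,r3:Add3
c9: stall | r0:25,r1:Add1,r2:Add2,r3:Add3
c10: CDB Add1=-18; issue SUB r1<-Add1 | r0:25,r1:Add1,r2:Add2,r3:Add3
c11: issue MUL r3<-Mul2 | r0:25,r1:Add1,r2:Add2,r3:Mul2
c12: stall | r0:25,r1:Add1,r2:Add2,r3:Mul2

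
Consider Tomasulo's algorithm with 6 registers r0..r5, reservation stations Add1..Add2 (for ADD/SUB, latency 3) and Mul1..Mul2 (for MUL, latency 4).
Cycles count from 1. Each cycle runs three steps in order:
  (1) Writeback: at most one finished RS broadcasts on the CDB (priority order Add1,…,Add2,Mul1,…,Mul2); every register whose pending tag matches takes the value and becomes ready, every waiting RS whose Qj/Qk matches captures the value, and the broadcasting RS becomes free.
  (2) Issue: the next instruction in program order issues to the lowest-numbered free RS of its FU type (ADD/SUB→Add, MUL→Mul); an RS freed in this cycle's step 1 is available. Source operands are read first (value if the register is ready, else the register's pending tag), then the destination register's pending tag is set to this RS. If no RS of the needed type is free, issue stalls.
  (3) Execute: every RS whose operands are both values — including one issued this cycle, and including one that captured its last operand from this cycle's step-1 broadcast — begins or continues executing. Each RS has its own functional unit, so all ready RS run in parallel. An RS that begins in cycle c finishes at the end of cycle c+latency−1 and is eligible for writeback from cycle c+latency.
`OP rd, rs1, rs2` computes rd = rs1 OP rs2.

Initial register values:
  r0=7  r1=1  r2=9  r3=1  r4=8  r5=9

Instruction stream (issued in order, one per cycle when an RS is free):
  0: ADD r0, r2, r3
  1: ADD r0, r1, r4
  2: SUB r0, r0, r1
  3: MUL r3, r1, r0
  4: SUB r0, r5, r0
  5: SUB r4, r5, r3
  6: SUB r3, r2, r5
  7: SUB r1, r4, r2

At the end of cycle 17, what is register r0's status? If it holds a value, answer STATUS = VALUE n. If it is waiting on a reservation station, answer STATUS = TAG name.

  c1: issue ADD r0<-Add1  regs: r0:Add1,r1:1,r2:9,r3:1,r4:8,r5:9
  c2: issue ADD r0<-Add2  regs: r0:Add2,r1:1,r2:9,r3:1,r4:8,r5:9
  c3: stall  regs: r0:Add2,r1:1,r2:9,r3:1,r4:8,r5:9
  c4: CDB Add1=10; issue SUB r0<-Add1  regs: r0:Add1,r1:1,r2:9,r3:1,r4:8,r5:9
  c5: CDB Add2=9; issue MUL r3<-Mul1  regs: r0:Add1,r1:1,r2:9,r3:Mul1,r4:8,r5:9
  c6: issue SUB r0<-Add2  regs: r0:Add2,r1:1,r2:9,r3:Mul1,r4:8,r5:9
  c7: stall  regs: r0:Add2,r1:1,r2:9,r3:Mul1,r4:8,r5:9
  c8: CDB Add1=8; issue SUB r4<-Add1  regs: r0:Add2,r1:1,r2:9,r3:Mul1,r4:Add1,r5:9
  c9: stall  regs: r0:Add2,r1:1,r2:9,r3:Mul1,r4:Add1,r5:9
  c10: stall  regs: r0:Add2,r1:1,r2:9,r3:Mul1,r4:Add1,r5:9
  c11: CDB Add2=1; issue SUB r3<-Add2  regs: r0:1,r1:1,r2:9,r3:Add2,r4:Add1,r5:9
  c12: CDB Mul1=8; stall  regs: r0:1,r1:1,r2:9,r3:Add2,r4:Add1,r5:9
  c13: stall  regs: r0:1,r1:1,r2:9,r3:Add2,r4:Add1,r5:9
  c14: CDB Add2=0; issue SUB r1<-Add2  regs: r0:1,r1:Add2,r2:9,r3:0,r4:Add1,r5:9
  c15: CDB Add1=1  regs: r0:1,r1:Add2,r2:9,r3:0,r4:1,r5:9
  c16: -  regs: r0:1,r1:Add2,r2:9,r3:0,r4:1,r5:9
  c17: -  regs: r0:1,r1:Add2,r2:9,r3:0,r4:1,r5:9

STATUS = VALUE 1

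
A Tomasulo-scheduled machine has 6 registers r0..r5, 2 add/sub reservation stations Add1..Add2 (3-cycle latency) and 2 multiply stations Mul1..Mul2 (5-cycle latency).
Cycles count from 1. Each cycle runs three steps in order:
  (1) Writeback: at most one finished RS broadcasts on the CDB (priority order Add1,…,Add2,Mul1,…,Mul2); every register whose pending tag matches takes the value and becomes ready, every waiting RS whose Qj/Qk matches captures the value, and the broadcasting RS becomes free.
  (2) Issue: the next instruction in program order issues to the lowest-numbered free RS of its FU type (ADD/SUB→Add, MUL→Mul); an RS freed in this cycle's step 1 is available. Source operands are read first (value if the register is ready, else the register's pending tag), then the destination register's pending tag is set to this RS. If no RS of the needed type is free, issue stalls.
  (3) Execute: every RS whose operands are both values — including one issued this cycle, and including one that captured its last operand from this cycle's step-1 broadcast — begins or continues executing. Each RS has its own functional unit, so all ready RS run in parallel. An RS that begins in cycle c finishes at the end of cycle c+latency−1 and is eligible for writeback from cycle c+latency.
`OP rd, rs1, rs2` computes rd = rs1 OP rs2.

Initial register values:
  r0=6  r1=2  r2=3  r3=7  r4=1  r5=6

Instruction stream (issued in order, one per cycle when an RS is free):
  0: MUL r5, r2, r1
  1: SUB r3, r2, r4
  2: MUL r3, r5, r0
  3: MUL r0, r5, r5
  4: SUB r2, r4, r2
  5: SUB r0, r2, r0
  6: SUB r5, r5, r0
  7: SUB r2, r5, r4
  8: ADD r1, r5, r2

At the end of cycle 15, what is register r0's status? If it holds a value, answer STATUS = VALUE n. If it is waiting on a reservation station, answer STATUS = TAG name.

STATUS = VALUE -38

c1: issue MUL r5<-Mul1 | r0:6,r1:2,r2:3,r3:7,r4:1,r5:Mul1
c2: issue SUB r3<-Add1 | r0:6,r1:2,r2:3,r3:Add1,r4:1,r5:Mul1
c3: issue MUL r3<-Mul2 | r0:6,r1:2,r2:3,r3:Mul2,r4:1,r5:Mul1
c4: stall | r0:6,r1:2,r2:3,r3:Mul2,r4:1,r5:Mul1
c5: CDB Add1=2; stall | r0:6,r1:2,r2:3,r3:Mul2,r4:1,r5:Mul1
c6: CDB Mul1=6; issue MUL r0<-Mul1 | r0:Mul1,r1:2,r2:3,r3:Mul2,r4:1,r5:6
c7: issue SUB r2<-Add1 | r0:Mul1,r1:2,r2:Add1,r3:Mul2,r4:1,r5:6
c8: issue SUB r0<-Add2 | r0:Add2,r1:2,r2:Add1,r3:Mul2,r4:1,r5:6
c9: stall | r0:Add2,r1:2,r2:Add1,r3:Mul2,r4:1,r5:6
c10: CDB Add1=-2; issue SUB r5<-Add1 | r0:Add2,r1:2,r2:-2,r3:Mul2,r4:1,r5:Add1
c11: CDB Mul1=36; stall | r0:Add2,r1:2,r2:-2,r3:Mul2,r4:1,r5:Add1
c12: CDB Mul2=36; stall | r0:Add2,r1:2,r2:-2,r3:36,r4:1,r5:Add1
c13: stall | r0:Add2,r1:2,r2:-2,r3:36,r4:1,r5:Add1
c14: CDB Add2=-38; issue SUB r2<-Add2 | r0:-38,r1:2,r2:Add2,r3:36,r4:1,r5:Add1
c15: stall | r0:-38,r1:2,r2:Add2,r3:36,r4:1,r5:Add1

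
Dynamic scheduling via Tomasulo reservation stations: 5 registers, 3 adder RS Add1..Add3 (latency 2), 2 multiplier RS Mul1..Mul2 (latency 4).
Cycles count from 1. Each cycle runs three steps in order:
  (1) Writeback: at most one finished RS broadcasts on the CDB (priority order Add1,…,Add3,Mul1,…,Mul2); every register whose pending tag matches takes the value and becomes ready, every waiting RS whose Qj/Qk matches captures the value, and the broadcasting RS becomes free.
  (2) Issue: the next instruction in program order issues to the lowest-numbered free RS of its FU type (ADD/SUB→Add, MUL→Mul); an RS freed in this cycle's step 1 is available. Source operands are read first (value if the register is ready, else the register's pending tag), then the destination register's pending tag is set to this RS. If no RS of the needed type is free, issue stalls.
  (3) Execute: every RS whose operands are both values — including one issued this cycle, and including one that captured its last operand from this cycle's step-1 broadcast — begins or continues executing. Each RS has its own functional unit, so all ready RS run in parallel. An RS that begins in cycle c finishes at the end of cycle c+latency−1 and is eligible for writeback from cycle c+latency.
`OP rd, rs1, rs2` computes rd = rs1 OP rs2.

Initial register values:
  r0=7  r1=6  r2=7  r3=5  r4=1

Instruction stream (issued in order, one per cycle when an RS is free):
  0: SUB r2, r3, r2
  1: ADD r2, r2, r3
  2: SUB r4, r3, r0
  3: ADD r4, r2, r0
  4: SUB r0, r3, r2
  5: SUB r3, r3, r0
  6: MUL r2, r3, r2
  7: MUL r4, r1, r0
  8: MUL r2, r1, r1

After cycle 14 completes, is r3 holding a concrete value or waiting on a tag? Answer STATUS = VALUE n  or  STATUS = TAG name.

STATUS = VALUE 3

  c1: issue SUB r2<-Add1  regs: r0:7,r1:6,r2:Add1,r3:5,r4:1
  c2: issue ADD r2<-Add2  regs: r0:7,r1:6,r2:Add2,r3:5,r4:1
  c3: CDB Add1=-2; issue SUB r4<-Add1  regs: r0:7,r1:6,r2:Add2,r3:5,r4:Add1
  c4: issue ADD r4<-Add3  regs: r0:7,r1:6,r2:Add2,r3:5,r4:Add3
  c5: CDB Add1=-2; issue SUB r0<-Add1  regs: r0:Add1,r1:6,r2:Add2,r3:5,r4:Add3
  c6: CDB Add2=3; issue SUB r3<-Add2  regs: r0:Add1,r1:6,r2:3,r3:Add2,r4:Add3
  c7: issue MUL r2<-Mul1  regs: r0:Add1,r1:6,r2:Mul1,r3:Add2,r4:Add3
  c8: CDB Add1=2; issue MUL r4<-Mul2  regs: r0:2,r1:6,r2:Mul1,r3:Add2,r4:Mul2
  c9: CDB Add3=10; stall  regs: r0:2,r1:6,r2:Mul1,r3:Add2,r4:Mul2
  c10: CDB Add2=3; stall  regs: r0:2,r1:6,r2:Mul1,r3:3,r4:Mul2
  c11: stall  regs: r0:2,r1:6,r2:Mul1,r3:3,r4:Mul2
  c12: CDB Mul2=12; issue MUL r2<-Mul2  regs: r0:2,r1:6,r2:Mul2,r3:3,r4:12
  c13: -  regs: r0:2,r1:6,r2:Mul2,r3:3,r4:12
  c14: CDB Mul1=9  regs: r0:2,r1:6,r2:Mul2,r3:3,r4:12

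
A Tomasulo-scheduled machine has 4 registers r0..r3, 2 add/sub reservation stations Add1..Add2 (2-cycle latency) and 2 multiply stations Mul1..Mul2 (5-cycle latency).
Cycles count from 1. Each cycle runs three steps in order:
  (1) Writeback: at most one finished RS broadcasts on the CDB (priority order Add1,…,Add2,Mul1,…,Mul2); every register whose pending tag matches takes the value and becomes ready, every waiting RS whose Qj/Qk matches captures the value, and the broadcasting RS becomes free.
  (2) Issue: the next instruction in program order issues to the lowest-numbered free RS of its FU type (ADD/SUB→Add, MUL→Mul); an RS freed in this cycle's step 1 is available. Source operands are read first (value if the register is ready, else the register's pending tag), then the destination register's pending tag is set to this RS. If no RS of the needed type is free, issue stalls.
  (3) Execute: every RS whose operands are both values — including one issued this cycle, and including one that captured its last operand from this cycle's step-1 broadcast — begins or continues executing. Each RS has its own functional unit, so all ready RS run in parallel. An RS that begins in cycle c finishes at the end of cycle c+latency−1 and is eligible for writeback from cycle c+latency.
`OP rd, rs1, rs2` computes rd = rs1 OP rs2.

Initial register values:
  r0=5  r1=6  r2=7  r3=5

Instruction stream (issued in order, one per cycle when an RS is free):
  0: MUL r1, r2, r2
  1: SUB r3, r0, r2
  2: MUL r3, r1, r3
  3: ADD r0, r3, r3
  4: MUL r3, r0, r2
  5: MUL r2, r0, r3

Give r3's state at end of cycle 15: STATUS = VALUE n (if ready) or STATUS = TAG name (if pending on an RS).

c1: issue MUL r1<-Mul1 | r0:5,r1:Mul1,r2:7,r3:5
c2: issue SUB r3<-Add1 | r0:5,r1:Mul1,r2:7,r3:Add1
c3: issue MUL r3<-Mul2 | r0:5,r1:Mul1,r2:7,r3:Mul2
c4: CDB Add1=-2; issue ADD r0<-Add1 | r0:Add1,r1:Mul1,r2:7,r3:Mul2
c5: stall | r0:Add1,r1:Mul1,r2:7,r3:Mul2
c6: CDB Mul1=49; issue MUL r3<-Mul1 | r0:Add1,r1:49,r2:7,r3:Mul1
c7: stall | r0:Add1,r1:49,r2:7,r3:Mul1
c8: stall | r0:Add1,r1:49,r2:7,r3:Mul1
c9: stall | r0:Add1,r1:49,r2:7,r3:Mul1
c10: stall | r0:Add1,r1:49,r2:7,r3:Mul1
c11: CDB Mul2=-98; issue MUL r2<-Mul2 | r0:Add1,r1:49,r2:Mul2,r3:Mul1
c12: - | r0:Add1,r1:49,r2:Mul2,r3:Mul1
c13: CDB Add1=-196 | r0:-196,r1:49,r2:Mul2,r3:Mul1
c14: - | r0:-196,r1:49,r2:Mul2,r3:Mul1
c15: - | r0:-196,r1:49,r2:Mul2,r3:Mul1

STATUS = TAG Mul1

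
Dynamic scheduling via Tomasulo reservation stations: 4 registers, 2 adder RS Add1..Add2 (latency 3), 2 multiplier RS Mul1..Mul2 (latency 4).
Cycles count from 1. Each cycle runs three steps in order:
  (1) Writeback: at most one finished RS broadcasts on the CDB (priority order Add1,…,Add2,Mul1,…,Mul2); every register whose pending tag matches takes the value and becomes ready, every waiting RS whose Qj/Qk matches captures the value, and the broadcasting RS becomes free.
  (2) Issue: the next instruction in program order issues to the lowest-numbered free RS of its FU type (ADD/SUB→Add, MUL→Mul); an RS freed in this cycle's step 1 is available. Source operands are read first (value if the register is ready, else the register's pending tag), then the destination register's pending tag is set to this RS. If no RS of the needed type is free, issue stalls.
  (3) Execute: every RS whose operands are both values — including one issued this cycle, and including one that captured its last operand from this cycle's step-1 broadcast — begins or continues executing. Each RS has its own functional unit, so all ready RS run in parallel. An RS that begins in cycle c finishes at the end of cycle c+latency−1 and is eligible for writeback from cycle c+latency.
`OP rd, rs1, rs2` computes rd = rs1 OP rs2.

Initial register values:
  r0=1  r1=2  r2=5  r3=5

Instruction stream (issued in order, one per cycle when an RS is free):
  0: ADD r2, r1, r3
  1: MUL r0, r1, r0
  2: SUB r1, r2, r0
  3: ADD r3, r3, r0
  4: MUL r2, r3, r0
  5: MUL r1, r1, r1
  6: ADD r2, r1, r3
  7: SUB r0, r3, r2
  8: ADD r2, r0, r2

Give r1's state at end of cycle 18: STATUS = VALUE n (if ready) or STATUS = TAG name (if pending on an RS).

STATUS = VALUE 25

  c1: issue ADD r2<-Add1  regs: r0:1,r1:2,r2:Add1,r3:5
  c2: issue MUL r0<-Mul1  regs: r0:Mul1,r1:2,r2:Add1,r3:5
  c3: issue SUB r1<-Add2  regs: r0:Mul1,r1:Add2,r2:Add1,r3:5
  c4: CDB Add1=7; issue ADD r3<-Add1  regs: r0:Mul1,r1:Add2,r2:7,r3:Add1
  c5: issue MUL r2<-Mul2  regs: r0:Mul1,r1:Add2,r2:Mul2,r3:Add1
  c6: CDB Mul1=2; issue MUL r1<-Mul1  regs: r0:2,r1:Mul1,r2:Mul2,r3:Add1
  c7: stall  regs: r0:2,r1:Mul1,r2:Mul2,r3:Add1
  c8: stall  regs: r0:2,r1:Mul1,r2:Mul2,r3:Add1
  c9: CDB Add1=7; issue ADD r2<-Add1  regs: r0:2,r1:Mul1,r2:Add1,r3:7
  c10: CDB Add2=5; issue SUB r0<-Add2  regs: r0:Add2,r1:Mul1,r2:Add1,r3:7
  c11: stall  regs: r0:Add2,r1:Mul1,r2:Add1,r3:7
  c12: stall  regs: r0:Add2,r1:Mul1,r2:Add1,r3:7
  c13: CDB Mul2=14; stall  regs: r0:Add2,r1:Mul1,r2:Add1,r3:7
  c14: CDB Mul1=25; stall  regs: r0:Add2,r1:25,r2:Add1,r3:7
  c15: stall  regs: r0:Add2,r1:25,r2:Add1,r3:7
  c16: stall  regs: r0:Add2,r1:25,r2:Add1,r3:7
  c17: CDB Add1=32; issue ADD r2<-Add1  regs: r0:Add2,r1:25,r2:Add1,r3:7
  c18: -  regs: r0:Add2,r1:25,r2:Add1,r3:7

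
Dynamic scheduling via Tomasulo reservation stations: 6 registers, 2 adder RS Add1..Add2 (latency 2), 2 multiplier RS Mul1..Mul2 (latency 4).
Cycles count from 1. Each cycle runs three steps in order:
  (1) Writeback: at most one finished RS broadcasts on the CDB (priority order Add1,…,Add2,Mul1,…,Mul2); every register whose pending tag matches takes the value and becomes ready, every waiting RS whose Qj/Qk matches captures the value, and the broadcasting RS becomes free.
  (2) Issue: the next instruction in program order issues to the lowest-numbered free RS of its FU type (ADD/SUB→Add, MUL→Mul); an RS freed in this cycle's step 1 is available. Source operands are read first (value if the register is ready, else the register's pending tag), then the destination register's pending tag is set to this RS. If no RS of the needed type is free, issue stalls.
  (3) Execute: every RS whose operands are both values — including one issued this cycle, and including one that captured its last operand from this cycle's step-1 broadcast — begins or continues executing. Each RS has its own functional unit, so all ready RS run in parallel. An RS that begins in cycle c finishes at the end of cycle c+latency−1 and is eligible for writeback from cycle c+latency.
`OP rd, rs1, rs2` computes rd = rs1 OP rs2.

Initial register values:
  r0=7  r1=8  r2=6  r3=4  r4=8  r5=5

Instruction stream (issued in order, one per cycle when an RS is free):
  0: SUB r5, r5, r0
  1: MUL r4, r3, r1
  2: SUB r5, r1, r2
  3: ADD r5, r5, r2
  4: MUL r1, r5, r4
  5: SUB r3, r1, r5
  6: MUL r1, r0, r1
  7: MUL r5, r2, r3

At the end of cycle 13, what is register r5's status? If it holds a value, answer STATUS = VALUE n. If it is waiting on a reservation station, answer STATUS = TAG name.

STATUS = TAG Mul2

cycle 1: issue SUB r5<-Add1 // r0:7,r1:8,r2:6,r3:4,r4:8,r5:Add1
cycle 2: issue MUL r4<-Mul1 // r0:7,r1:8,r2:6,r3:4,r4:Mul1,r5:Add1
cycle 3: CDB Add1=-2; issue SUB r5<-Add1 // r0:7,r1:8,r2:6,r3:4,r4:Mul1,r5:Add1
cycle 4: issue ADD r5<-Add2 // r0:7,r1:8,r2:6,r3:4,r4:Mul1,r5:Add2
cycle 5: CDB Add1=2; issue MUL r1<-Mul2 // r0:7,r1:Mul2,r2:6,r3:4,r4:Mul1,r5:Add2
cycle 6: CDB Mul1=32; issue SUB r3<-Add1 // r0:7,r1:Mul2,r2:6,r3:Add1,r4:32,r5:Add2
cycle 7: CDB Add2=8; issue MUL r1<-Mul1 // r0:7,r1:Mul1,r2:6,r3:Add1,r4:32,r5:8
cycle 8: stall // r0:7,r1:Mul1,r2:6,r3:Add1,r4:32,r5:8
cycle 9: stall // r0:7,r1:Mul1,r2:6,r3:Add1,r4:32,r5:8
cycle 10: stall // r0:7,r1:Mul1,r2:6,r3:Add1,r4:32,r5:8
cycle 11: CDB Mul2=256; issue MUL r5<-Mul2 // r0:7,r1:Mul1,r2:6,r3:Add1,r4:32,r5:Mul2
cycle 12: - // r0:7,r1:Mul1,r2:6,r3:Add1,r4:32,r5:Mul2
cycle 13: CDB Add1=248 // r0:7,r1:Mul1,r2:6,r3:248,r4:32,r5:Mul2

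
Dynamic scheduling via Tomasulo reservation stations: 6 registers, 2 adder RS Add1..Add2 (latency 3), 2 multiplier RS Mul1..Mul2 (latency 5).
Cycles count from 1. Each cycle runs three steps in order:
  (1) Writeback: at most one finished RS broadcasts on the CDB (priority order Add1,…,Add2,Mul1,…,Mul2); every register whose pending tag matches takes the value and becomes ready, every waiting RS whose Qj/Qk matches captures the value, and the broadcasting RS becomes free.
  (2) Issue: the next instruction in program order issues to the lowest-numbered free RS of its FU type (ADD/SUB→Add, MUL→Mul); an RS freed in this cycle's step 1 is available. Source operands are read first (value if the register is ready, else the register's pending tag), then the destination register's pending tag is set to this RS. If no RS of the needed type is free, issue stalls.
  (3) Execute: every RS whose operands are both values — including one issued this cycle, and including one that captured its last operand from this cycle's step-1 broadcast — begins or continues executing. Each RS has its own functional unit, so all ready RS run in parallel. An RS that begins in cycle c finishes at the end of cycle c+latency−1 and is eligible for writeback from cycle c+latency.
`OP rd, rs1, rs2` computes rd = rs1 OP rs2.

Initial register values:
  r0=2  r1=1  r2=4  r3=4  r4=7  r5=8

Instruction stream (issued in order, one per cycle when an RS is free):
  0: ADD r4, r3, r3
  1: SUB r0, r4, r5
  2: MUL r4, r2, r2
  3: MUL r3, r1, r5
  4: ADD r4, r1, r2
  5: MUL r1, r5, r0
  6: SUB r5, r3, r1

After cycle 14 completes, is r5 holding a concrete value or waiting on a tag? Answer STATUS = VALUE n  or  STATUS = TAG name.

cycle 1: issue ADD r4<-Add1 // r0:2,r1:1,r2:4,r3:4,r4:Add1,r5:8
cycle 2: issue SUB r0<-Add2 // r0:Add2,r1:1,r2:4,r3:4,r4:Add1,r5:8
cycle 3: issue MUL r4<-Mul1 // r0:Add2,r1:1,r2:4,r3:4,r4:Mul1,r5:8
cycle 4: CDB Add1=8; issue MUL r3<-Mul2 // r0:Add2,r1:1,r2:4,r3:Mul2,r4:Mul1,r5:8
cycle 5: issue ADD r4<-Add1 // r0:Add2,r1:1,r2:4,r3:Mul2,r4:Add1,r5:8
cycle 6: stall // r0:Add2,r1:1,r2:4,r3:Mul2,r4:Add1,r5:8
cycle 7: CDB Add2=0; stall // r0:0,r1:1,r2:4,r3:Mul2,r4:Add1,r5:8
cycle 8: CDB Add1=5; stall // r0:0,r1:1,r2:4,r3:Mul2,r4:5,r5:8
cycle 9: CDB Mul1=16; issue MUL r1<-Mul1 // r0:0,r1:Mul1,r2:4,r3:Mul2,r4:5,r5:8
cycle 10: CDB Mul2=8; issue SUB r5<-Add1 // r0:0,r1:Mul1,r2:4,r3:8,r4:5,r5:Add1
cycle 11: - // r0:0,r1:Mul1,r2:4,r3:8,r4:5,r5:Add1
cycle 12: - // r0:0,r1:Mul1,r2:4,r3:8,r4:5,r5:Add1
cycle 13: - // r0:0,r1:Mul1,r2:4,r3:8,r4:5,r5:Add1
cycle 14: CDB Mul1=0 // r0:0,r1:0,r2:4,r3:8,r4:5,r5:Add1

STATUS = TAG Add1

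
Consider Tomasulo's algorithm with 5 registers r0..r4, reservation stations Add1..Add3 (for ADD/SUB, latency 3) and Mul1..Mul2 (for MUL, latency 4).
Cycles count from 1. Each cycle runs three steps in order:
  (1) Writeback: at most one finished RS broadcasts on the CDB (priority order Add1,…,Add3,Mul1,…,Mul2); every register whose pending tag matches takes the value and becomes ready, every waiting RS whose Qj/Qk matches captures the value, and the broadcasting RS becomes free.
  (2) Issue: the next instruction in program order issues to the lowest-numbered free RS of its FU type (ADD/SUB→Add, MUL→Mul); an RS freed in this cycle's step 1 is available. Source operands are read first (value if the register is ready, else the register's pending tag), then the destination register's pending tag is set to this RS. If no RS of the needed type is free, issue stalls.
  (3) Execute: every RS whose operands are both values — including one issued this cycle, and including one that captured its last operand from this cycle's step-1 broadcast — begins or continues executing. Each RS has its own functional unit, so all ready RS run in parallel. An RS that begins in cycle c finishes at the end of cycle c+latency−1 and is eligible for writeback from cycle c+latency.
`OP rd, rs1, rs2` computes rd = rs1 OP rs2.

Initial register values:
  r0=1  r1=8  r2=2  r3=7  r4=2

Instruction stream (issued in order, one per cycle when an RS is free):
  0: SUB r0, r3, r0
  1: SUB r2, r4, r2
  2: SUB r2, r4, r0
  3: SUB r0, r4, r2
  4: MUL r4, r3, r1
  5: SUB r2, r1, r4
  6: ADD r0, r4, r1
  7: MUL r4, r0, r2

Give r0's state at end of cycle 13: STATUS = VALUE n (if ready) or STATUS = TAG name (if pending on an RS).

c1: issue SUB r0<-Add1 | r0:Add1,r1:8,r2:2,r3:7,r4:2
c2: issue SUB r2<-Add2 | r0:Add1,r1:8,r2:Add2,r3:7,r4:2
c3: issue SUB r2<-Add3 | r0:Add1,r1:8,r2:Add3,r3:7,r4:2
c4: CDB Add1=6; issue SUB r0<-Add1 | r0:Add1,r1:8,r2:Add3,r3:7,r4:2
c5: CDB Add2=0; issue MUL r4<-Mul1 | r0:Add1,r1:8,r2:Add3,r3:7,r4:Mul1
c6: issue SUB r2<-Add2 | r0:Add1,r1:8,r2:Add2,r3:7,r4:Mul1
c7: CDB Add3=-4; issue ADD r0<-Add3 | r0:Add3,r1:8,r2:Add2,r3:7,r4:Mul1
c8: issue MUL r4<-Mul2 | r0:Add3,r1:8,r2:Add2,r3:7,r4:Mul2
c9: CDB Mul1=56 | r0:Add3,r1:8,r2:Add2,r3:7,r4:Mul2
c10: CDB Add1=6 | r0:Add3,r1:8,r2:Add2,r3:7,r4:Mul2
c11: - | r0:Add3,r1:8,r2:Add2,r3:7,r4:Mul2
c12: CDB Add2=-48 | r0:Add3,r1:8,r2:-48,r3:7,r4:Mul2
c13: CDB Add3=64 | r0:64,r1:8,r2:-48,r3:7,r4:Mul2

STATUS = VALUE 64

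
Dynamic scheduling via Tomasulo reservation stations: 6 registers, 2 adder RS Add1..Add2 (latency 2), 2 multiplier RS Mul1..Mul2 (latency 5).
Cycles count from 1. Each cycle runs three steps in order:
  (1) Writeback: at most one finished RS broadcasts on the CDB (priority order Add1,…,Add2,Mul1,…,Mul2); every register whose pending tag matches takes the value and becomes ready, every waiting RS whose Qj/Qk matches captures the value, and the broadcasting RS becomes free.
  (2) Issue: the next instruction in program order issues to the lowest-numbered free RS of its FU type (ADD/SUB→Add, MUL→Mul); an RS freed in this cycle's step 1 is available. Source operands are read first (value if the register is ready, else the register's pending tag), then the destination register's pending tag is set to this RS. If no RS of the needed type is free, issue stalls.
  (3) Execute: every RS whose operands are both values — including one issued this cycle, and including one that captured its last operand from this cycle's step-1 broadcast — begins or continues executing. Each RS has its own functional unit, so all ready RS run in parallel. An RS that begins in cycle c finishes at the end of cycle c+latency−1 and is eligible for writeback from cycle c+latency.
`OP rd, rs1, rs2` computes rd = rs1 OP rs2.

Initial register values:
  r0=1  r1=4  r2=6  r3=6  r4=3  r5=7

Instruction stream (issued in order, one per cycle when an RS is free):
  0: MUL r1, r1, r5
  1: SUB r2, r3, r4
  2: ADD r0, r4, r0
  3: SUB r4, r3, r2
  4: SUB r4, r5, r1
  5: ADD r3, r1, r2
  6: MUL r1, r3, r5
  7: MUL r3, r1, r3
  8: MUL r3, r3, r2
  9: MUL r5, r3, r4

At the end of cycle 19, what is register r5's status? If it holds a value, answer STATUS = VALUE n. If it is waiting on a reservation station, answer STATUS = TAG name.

STATUS = TAG Mul2

cycle 1: issue MUL r1<-Mul1 // r0:1,r1:Mul1,r2:6,r3:6,r4:3,r5:7
cycle 2: issue SUB r2<-Add1 // r0:1,r1:Mul1,r2:Add1,r3:6,r4:3,r5:7
cycle 3: issue ADD r0<-Add2 // r0:Add2,r1:Mul1,r2:Add1,r3:6,r4:3,r5:7
cycle 4: CDB Add1=3; issue SUB r4<-Add1 // r0:Add2,r1:Mul1,r2:3,r3:6,r4:Add1,r5:7
cycle 5: CDB Add2=4; issue SUB r4<-Add2 // r0:4,r1:Mul1,r2:3,r3:6,r4:Add2,r5:7
cycle 6: CDB Add1=3; issue ADD r3<-Add1 // r0:4,r1:Mul1,r2:3,r3:Add1,r4:Add2,r5:7
cycle 7: CDB Mul1=28; issue MUL r1<-Mul1 // r0:4,r1:Mul1,r2:3,r3:Add1,r4:Add2,r5:7
cycle 8: issue MUL r3<-Mul2 // r0:4,r1:Mul1,r2:3,r3:Mul2,r4:Add2,r5:7
cycle 9: CDB Add1=31; stall // r0:4,r1:Mul1,r2:3,r3:Mul2,r4:Add2,r5:7
cycle 10: CDB Add2=-21; stall // r0:4,r1:Mul1,r2:3,r3:Mul2,r4:-21,r5:7
cycle 11: stall // r0:4,r1:Mul1,r2:3,r3:Mul2,r4:-21,r5:7
cycle 12: stall // r0:4,r1:Mul1,r2:3,r3:Mul2,r4:-21,r5:7
cycle 13: stall // r0:4,r1:Mul1,r2:3,r3:Mul2,r4:-21,r5:7
cycle 14: CDB Mul1=217; issue MUL r3<-Mul1 // r0:4,r1:217,r2:3,r3:Mul1,r4:-21,r5:7
cycle 15: stall // r0:4,r1:217,r2:3,r3:Mul1,r4:-21,r5:7
cycle 16: stall // r0:4,r1:217,r2:3,r3:Mul1,r4:-21,r5:7
cycle 17: stall // r0:4,r1:217,r2:3,r3:Mul1,r4:-21,r5:7
cycle 18: stall // r0:4,r1:217,r2:3,r3:Mul1,r4:-21,r5:7
cycle 19: CDB Mul2=6727; issue MUL r5<-Mul2 // r0:4,r1:217,r2:3,r3:Mul1,r4:-21,r5:Mul2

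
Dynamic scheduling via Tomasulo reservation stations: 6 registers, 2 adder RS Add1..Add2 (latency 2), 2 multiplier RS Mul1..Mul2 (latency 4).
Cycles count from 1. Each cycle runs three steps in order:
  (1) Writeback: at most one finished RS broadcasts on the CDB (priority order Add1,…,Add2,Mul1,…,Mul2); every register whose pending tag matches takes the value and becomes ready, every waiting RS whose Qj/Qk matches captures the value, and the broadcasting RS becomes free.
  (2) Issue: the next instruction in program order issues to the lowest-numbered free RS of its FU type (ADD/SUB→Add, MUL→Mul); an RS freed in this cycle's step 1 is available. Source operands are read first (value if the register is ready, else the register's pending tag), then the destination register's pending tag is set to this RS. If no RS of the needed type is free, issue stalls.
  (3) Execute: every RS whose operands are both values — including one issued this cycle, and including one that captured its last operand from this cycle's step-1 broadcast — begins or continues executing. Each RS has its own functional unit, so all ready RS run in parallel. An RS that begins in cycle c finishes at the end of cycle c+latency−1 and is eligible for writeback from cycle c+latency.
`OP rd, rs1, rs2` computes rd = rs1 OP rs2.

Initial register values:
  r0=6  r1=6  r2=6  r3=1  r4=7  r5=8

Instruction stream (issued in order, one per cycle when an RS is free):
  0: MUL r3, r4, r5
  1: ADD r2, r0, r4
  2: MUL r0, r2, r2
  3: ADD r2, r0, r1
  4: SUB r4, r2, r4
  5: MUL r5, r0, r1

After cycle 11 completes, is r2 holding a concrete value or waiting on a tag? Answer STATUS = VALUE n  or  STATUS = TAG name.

  c1: issue MUL r3<-Mul1  regs: r0:6,r1:6,r2:6,r3:Mul1,r4:7,r5:8
  c2: issue ADD r2<-Add1  regs: r0:6,r1:6,r2:Add1,r3:Mul1,r4:7,r5:8
  c3: issue MUL r0<-Mul2  regs: r0:Mul2,r1:6,r2:Add1,r3:Mul1,r4:7,r5:8
  c4: CDB Add1=13; issue ADD r2<-Add1  regs: r0:Mul2,r1:6,r2:Add1,r3:Mul1,r4:7,r5:8
  c5: CDB Mul1=56; issue SUB r4<-Add2  regs: r0:Mul2,r1:6,r2:Add1,r3:56,r4:Add2,r5:8
  c6: issue MUL r5<-Mul1  regs: r0:Mul2,r1:6,r2:Add1,r3:56,r4:Add2,r5:Mul1
  c7: -  regs: r0:Mul2,r1:6,r2:Add1,r3:56,r4:Add2,r5:Mul1
  c8: CDB Mul2=169  regs: r0:169,r1:6,r2:Add1,r3:56,r4:Add2,r5:Mul1
  c9: -  regs: r0:169,r1:6,r2:Add1,r3:56,r4:Add2,r5:Mul1
  c10: CDB Add1=175  regs: r0:169,r1:6,r2:175,r3:56,r4:Add2,r5:Mul1
  c11: -  regs: r0:169,r1:6,r2:175,r3:56,r4:Add2,r5:Mul1

STATUS = VALUE 175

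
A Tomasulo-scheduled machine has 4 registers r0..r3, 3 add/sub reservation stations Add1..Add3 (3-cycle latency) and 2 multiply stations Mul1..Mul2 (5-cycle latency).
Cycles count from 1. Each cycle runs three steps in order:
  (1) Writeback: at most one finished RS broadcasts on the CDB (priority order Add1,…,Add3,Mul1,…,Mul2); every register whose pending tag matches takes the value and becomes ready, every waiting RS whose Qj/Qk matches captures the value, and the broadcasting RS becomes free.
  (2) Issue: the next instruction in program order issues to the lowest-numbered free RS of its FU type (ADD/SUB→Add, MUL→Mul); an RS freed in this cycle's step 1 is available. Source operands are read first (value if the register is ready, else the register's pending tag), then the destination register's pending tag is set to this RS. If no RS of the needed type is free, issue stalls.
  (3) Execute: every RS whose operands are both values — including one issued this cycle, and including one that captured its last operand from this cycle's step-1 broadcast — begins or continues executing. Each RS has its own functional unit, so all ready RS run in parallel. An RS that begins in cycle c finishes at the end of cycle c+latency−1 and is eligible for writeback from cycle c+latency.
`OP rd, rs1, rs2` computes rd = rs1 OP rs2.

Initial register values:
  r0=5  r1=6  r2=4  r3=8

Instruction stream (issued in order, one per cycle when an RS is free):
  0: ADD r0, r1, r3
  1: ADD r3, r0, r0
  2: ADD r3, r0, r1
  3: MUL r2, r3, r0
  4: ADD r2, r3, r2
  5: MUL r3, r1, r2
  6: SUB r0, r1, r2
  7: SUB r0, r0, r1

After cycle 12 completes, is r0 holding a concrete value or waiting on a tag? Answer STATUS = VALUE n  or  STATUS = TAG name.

cycle 1: issue ADD r0<-Add1 // r0:Add1,r1:6,r2:4,r3:8
cycle 2: issue ADD r3<-Add2 // r0:Add1,r1:6,r2:4,r3:Add2
cycle 3: issue ADD r3<-Add3 // r0:Add1,r1:6,r2:4,r3:Add3
cycle 4: CDB Add1=14; issue MUL r2<-Mul1 // r0:14,r1:6,r2:Mul1,r3:Add3
cycle 5: issue ADD r2<-Add1 // r0:14,r1:6,r2:Add1,r3:Add3
cycle 6: issue MUL r3<-Mul2 // r0:14,r1:6,r2:Add1,r3:Mul2
cycle 7: CDB Add2=28; issue SUB r0<-Add2 // r0:Add2,r1:6,r2:Add1,r3:Mul2
cycle 8: CDB Add3=20; issue SUB r0<-Add3 // r0:Add3,r1:6,r2:Add1,r3:Mul2
cycle 9: - // r0:Add3,r1:6,r2:Add1,r3:Mul2
cycle 10: - // r0:Add3,r1:6,r2:Add1,r3:Mul2
cycle 11: - // r0:Add3,r1:6,r2:Add1,r3:Mul2
cycle 12: - // r0:Add3,r1:6,r2:Add1,r3:Mul2

STATUS = TAG Add3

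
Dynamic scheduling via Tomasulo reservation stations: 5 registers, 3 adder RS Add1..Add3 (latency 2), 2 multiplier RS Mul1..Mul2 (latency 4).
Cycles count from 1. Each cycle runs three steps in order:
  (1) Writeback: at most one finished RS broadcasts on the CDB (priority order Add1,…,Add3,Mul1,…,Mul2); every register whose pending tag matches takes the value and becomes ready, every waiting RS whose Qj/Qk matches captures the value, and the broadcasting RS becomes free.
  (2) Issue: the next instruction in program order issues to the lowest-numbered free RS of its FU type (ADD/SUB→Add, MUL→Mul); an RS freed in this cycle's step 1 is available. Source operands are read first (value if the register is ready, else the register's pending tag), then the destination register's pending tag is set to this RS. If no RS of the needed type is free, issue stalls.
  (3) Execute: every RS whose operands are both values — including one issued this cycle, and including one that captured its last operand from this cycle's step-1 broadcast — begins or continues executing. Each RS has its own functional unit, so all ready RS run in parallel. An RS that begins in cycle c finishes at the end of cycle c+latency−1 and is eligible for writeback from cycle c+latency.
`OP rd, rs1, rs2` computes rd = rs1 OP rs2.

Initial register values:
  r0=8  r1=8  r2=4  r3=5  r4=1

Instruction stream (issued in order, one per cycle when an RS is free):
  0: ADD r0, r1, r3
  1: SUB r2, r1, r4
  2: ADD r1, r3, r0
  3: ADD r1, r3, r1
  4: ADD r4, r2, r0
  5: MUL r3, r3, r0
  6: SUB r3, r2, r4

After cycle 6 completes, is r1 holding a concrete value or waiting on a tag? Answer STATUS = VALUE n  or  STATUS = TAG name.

cycle 1: issue ADD r0<-Add1 // r0:Add1,r1:8,r2:4,r3:5,r4:1
cycle 2: issue SUB r2<-Add2 // r0:Add1,r1:8,r2:Add2,r3:5,r4:1
cycle 3: CDB Add1=13; issue ADD r1<-Add1 // r0:13,r1:Add1,r2:Add2,r3:5,r4:1
cycle 4: CDB Add2=7; issue ADD r1<-Add2 // r0:13,r1:Add2,r2:7,r3:5,r4:1
cycle 5: CDB Add1=18; issue ADD r4<-Add1 // r0:13,r1:Add2,r2:7,r3:5,r4:Add1
cycle 6: issue MUL r3<-Mul1 // r0:13,r1:Add2,r2:7,r3:Mul1,r4:Add1

STATUS = TAG Add2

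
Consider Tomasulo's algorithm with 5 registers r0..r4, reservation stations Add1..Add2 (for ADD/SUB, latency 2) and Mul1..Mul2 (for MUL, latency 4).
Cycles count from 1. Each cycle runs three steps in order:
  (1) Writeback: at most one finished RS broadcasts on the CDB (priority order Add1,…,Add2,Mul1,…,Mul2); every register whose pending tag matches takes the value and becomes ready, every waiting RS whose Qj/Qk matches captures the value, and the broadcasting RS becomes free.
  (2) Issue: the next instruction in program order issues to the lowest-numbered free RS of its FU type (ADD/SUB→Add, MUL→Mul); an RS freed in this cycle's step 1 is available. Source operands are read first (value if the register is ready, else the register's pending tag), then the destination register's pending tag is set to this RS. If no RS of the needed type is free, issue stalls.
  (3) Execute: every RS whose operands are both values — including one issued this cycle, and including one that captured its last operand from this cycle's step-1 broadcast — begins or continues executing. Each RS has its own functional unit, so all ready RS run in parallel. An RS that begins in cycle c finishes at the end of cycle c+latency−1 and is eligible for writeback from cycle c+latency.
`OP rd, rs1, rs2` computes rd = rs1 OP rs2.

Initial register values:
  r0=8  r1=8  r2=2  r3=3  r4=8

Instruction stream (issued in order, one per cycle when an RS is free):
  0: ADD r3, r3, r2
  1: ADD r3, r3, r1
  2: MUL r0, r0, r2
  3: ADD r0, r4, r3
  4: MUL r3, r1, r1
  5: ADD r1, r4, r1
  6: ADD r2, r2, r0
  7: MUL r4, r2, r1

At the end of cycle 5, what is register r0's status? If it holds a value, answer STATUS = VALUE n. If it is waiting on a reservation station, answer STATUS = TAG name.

  c1: issue ADD r3<-Add1  regs: r0:8,r1:8,r2:2,r3:Add1,r4:8
  c2: issue ADD r3<-Add2  regs: r0:8,r1:8,r2:2,r3:Add2,r4:8
  c3: CDB Add1=5; issue MUL r0<-Mul1  regs: r0:Mul1,r1:8,r2:2,r3:Add2,r4:8
  c4: issue ADD r0<-Add1  regs: r0:Add1,r1:8,r2:2,r3:Add2,r4:8
  c5: CDB Add2=13; issue MUL r3<-Mul2  regs: r0:Add1,r1:8,r2:2,r3:Mul2,r4:8

STATUS = TAG Add1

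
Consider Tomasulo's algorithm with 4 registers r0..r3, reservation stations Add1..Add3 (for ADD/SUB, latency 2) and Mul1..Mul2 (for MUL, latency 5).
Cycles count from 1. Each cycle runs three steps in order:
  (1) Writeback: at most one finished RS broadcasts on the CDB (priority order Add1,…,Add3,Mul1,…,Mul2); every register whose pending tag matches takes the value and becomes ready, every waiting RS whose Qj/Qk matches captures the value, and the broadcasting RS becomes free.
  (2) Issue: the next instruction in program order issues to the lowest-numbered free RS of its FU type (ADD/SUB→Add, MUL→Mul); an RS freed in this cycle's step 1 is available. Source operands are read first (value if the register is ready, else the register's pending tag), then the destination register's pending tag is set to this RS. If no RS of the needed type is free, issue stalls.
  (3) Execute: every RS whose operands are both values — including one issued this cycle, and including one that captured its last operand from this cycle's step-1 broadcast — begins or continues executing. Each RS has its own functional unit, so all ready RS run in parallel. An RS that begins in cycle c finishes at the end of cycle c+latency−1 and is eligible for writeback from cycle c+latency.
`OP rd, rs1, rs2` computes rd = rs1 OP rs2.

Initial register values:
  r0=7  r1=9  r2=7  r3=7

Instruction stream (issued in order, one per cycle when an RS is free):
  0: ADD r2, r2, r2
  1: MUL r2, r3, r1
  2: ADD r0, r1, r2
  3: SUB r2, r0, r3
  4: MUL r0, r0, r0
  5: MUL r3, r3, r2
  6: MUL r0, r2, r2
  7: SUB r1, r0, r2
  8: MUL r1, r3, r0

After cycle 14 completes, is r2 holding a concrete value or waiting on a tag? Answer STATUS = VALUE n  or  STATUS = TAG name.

c1: issue ADD r2<-Add1 | r0:7,r1:9,r2:Add1,r3:7
c2: issue MUL r2<-Mul1 | r0:7,r1:9,r2:Mul1,r3:7
c3: CDB Add1=14; issue ADD r0<-Add1 | r0:Add1,r1:9,r2:Mul1,r3:7
c4: issue SUB r2<-Add2 | r0:Add1,r1:9,r2:Add2,r3:7
c5: issue MUL r0<-Mul2 | r0:Mul2,r1:9,r2:Add2,r3:7
c6: stall | r0:Mul2,r1:9,r2:Add2,r3:7
c7: CDB Mul1=63; issue MUL r3<-Mul1 | r0:Mul2,r1:9,r2:Add2,r3:Mul1
c8: stall | r0:Mul2,r1:9,r2:Add2,r3:Mul1
c9: CDB Add1=72; stall | r0:Mul2,r1:9,r2:Add2,r3:Mul1
c10: stall | r0:Mul2,r1:9,r2:Add2,r3:Mul1
c11: CDB Add2=65; stall | r0:Mul2,r1:9,r2:65,r3:Mul1
c12: stall | r0:Mul2,r1:9,r2:65,r3:Mul1
c13: stall | r0:Mul2,r1:9,r2:65,r3:Mul1
c14: CDB Mul2=5184; issue MUL r0<-Mul2 | r0:Mul2,r1:9,r2:65,r3:Mul1

STATUS = VALUE 65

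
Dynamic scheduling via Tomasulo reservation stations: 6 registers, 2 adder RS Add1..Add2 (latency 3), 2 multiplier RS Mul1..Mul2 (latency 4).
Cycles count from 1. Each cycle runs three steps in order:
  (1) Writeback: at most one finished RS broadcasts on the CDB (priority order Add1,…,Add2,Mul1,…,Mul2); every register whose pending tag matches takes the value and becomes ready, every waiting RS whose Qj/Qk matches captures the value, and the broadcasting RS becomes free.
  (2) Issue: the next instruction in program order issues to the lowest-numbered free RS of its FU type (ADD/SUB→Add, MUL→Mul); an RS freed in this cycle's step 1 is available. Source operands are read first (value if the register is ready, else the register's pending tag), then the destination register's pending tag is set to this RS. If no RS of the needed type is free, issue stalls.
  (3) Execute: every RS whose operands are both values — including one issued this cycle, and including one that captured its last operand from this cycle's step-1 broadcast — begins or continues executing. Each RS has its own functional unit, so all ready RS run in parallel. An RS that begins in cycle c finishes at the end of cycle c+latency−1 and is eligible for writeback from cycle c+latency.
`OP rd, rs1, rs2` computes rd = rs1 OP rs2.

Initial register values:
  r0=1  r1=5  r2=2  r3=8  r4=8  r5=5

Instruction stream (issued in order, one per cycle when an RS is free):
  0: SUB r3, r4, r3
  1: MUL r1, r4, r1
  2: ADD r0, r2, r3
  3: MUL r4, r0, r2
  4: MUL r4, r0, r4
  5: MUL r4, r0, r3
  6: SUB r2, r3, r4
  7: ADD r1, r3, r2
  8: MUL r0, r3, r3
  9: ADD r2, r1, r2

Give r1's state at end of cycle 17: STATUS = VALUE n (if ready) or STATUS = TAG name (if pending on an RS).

STATUS = TAG Add2

c1: issue SUB r3<-Add1 | r0:1,r1:5,r2:2,r3:Add1,r4:8,r5:5
c2: issue MUL r1<-Mul1 | r0:1,r1:Mul1,r2:2,r3:Add1,r4:8,r5:5
c3: issue ADD r0<-Add2 | r0:Add2,r1:Mul1,r2:2,r3:Add1,r4:8,r5:5
c4: CDB Add1=0; issue MUL r4<-Mul2 | r0:Add2,r1:Mul1,r2:2,r3:0,r4:Mul2,r5:5
c5: stall | r0:Add2,r1:Mul1,r2:2,r3:0,r4:Mul2,r5:5
c6: CDB Mul1=40; issue MUL r4<-Mul1 | r0:Add2,r1:40,r2:2,r3:0,r4:Mul1,r5:5
c7: CDB Add2=2; stall | r0:2,r1:40,r2:2,r3:0,r4:Mul1,r5:5
c8: stall | r0:2,r1:40,r2:2,r3:0,r4:Mul1,r5:5
c9: stall | r0:2,r1:40,r2:2,r3:0,r4:Mul1,r5:5
c10: stall | r0:2,r1:40,r2:2,r3:0,r4:Mul1,r5:5
c11: CDB Mul2=4; issue MUL r4<-Mul2 | r0:2,r1:40,r2:2,r3:0,r4:Mul2,r5:5
c12: issue SUB r2<-Add1 | r0:2,r1:40,r2:Add1,r3:0,r4:Mul2,r5:5
c13: issue ADD r1<-Add2 | r0:2,r1:Add2,r2:Add1,r3:0,r4:Mul2,r5:5
c14: stall | r0:2,r1:Add2,r2:Add1,r3:0,r4:Mul2,r5:5
c15: CDB Mul1=8; issue MUL r0<-Mul1 | r0:Mul1,r1:Add2,r2:Add1,r3:0,r4:Mul2,r5:5
c16: CDB Mul2=0; stall | r0:Mul1,r1:Add2,r2:Add1,r3:0,r4:0,r5:5
c17: stall | r0:Mul1,r1:Add2,r2:Add1,r3:0,r4:0,r5:5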